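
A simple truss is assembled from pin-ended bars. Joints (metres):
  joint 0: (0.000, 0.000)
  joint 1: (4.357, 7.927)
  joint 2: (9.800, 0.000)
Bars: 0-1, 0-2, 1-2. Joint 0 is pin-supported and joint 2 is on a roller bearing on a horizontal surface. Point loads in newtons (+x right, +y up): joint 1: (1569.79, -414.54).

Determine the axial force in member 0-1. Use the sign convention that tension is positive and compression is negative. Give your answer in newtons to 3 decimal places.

N=3 nodes, M=3 members, R=3 reactions → 2N=6, M+R=6
member 0 (0-1): L=9.0455, (cx,cy)=(0.4817,0.8763)
member 1 (0-2): L=9.8000, (cx,cy)=(1.0000,0.0000)
member 2 (1-2): L=9.6158, (cx,cy)=(0.5660,-0.8244)
solve A·x = −loads:
  F[0-1] = +1186.2045 N (tension)
  F[0-2] = +998.4228 N (tension)
  F[1-2] = -1763.8494 N (compression)
  Rx@0 = -1569.7900 N
  Ry@0 = -1039.5290 N
  Ry@2 = +1454.0690 N

1186.204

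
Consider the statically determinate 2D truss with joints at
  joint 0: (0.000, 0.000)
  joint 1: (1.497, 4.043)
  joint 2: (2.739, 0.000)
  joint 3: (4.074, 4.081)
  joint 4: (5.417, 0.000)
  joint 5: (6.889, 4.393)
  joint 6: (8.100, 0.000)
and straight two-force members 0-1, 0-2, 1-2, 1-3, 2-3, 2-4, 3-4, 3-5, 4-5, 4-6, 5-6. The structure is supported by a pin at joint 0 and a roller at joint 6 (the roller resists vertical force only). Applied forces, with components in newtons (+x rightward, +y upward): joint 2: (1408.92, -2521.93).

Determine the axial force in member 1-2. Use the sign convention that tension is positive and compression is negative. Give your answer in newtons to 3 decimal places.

N=7 nodes, M=11 members, R=3 reactions → 2N=14, M+R=14
member 0 (0-1): L=4.3112, (cx,cy)=(0.3472,0.9378)
member 1 (0-2): L=2.7390, (cx,cy)=(1.0000,0.0000)
member 2 (1-2): L=4.2295, (cx,cy)=(0.2937,-0.9559)
member 3 (1-3): L=2.5773, (cx,cy)=(0.9999,0.0147)
member 4 (2-3): L=4.2938, (cx,cy)=(0.3109,0.9504)
member 5 (2-4): L=2.6780, (cx,cy)=(1.0000,0.0000)
member 6 (3-4): L=4.2963, (cx,cy)=(0.3126,-0.9499)
member 7 (3-5): L=2.8322, (cx,cy)=(0.9939,0.1102)
member 8 (4-5): L=4.6331, (cx,cy)=(0.3177,0.9482)
member 9 (4-6): L=2.6830, (cx,cy)=(1.0000,0.0000)
member 10 (5-6): L=4.5569, (cx,cy)=(0.2658,-0.9640)
solve A·x = −loads:
  F[0-1] = -1779.8896 N (compression)
  F[0-2] = +2026.9533 N (tension)
  F[1-2] = +1728.7628 N (tension)
  F[1-3] = -1125.8135 N (compression)
  F[2-3] = +914.7202 N (tension)
  F[2-4] = +841.2929 N (tension)
  F[3-4] = -960.8926 N (compression)
  F[3-5] = -544.2355 N (compression)
  F[4-5] = +962.6164 N (tension)
  F[4-6] = +235.0840 N (tension)
  F[5-6] = -884.5950 N (compression)
  Rx@0 = -1408.9200 N
  Ry@0 = +1669.1440 N
  Ry@6 = +852.7860 N

1728.763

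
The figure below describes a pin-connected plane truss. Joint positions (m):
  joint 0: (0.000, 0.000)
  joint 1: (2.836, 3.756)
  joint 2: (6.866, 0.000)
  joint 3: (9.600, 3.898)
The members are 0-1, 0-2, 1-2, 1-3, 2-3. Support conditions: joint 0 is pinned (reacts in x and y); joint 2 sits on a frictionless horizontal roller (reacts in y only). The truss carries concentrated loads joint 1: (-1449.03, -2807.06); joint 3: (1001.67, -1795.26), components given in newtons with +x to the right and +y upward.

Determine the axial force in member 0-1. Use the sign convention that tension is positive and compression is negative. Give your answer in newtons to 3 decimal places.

-1449.458

N=4 nodes, M=5 members, R=3 reactions → 2N=8, M+R=8
member 0 (0-1): L=4.7064, (cx,cy)=(0.6026,0.7981)
member 1 (0-2): L=6.8660, (cx,cy)=(1.0000,0.0000)
member 2 (1-2): L=5.5089, (cx,cy)=(0.7315,-0.6818)
member 3 (1-3): L=6.7655, (cx,cy)=(0.9998,0.0210)
member 4 (2-3): L=4.7612, (cx,cy)=(0.5742,0.8187)
solve A·x = −loads:
  F[0-1] = -1449.4582 N (compression)
  F[0-2] = +426.0554 N (tension)
  F[1-2] = -2349.8597 N (compression)
  F[1-3] = +2295.1319 N (tension)
  F[2-3] = -2251.6613 N (compression)
  Rx@0 = +447.3600 N
  Ry@0 = +1156.7518 N
  Ry@2 = +3445.5682 N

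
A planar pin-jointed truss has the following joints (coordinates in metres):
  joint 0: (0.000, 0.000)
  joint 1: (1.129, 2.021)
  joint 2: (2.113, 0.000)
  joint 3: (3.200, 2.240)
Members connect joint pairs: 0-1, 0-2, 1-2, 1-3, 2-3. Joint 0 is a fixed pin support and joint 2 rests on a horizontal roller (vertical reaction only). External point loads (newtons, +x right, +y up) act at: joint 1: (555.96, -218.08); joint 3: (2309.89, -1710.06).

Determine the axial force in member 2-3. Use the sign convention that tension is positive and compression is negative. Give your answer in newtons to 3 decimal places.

N=4 nodes, M=5 members, R=3 reactions → 2N=8, M+R=8
member 0 (0-1): L=2.3150, (cx,cy)=(0.4877,0.8730)
member 1 (0-2): L=2.1130, (cx,cy)=(1.0000,0.0000)
member 2 (1-2): L=2.2478, (cx,cy)=(0.4378,-0.8991)
member 3 (1-3): L=2.0825, (cx,cy)=(0.9945,0.1052)
member 4 (2-3): L=2.4898, (cx,cy)=(0.4366,0.8997)
solve A·x = −loads:
  F[0-1] = +4305.3544 N (tension)
  F[0-2] = +766.1481 N (tension)
  F[1-2] = -4033.7771 N (compression)
  F[1-3] = +3328.0102 N (tension)
  F[2-3] = -2289.7749 N (compression)
  Rx@0 = -2865.8500 N
  Ry@0 = -3758.6338 N
  Ry@2 = +5686.7738 N

-2289.775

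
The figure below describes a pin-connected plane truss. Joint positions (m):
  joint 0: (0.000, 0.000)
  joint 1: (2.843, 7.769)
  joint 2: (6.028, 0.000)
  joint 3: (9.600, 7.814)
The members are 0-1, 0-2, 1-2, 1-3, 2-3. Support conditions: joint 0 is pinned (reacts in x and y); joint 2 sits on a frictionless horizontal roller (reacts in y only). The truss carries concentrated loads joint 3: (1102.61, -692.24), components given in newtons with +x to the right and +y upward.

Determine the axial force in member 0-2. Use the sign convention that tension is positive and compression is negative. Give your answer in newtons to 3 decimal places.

N=4 nodes, M=5 members, R=3 reactions → 2N=8, M+R=8
member 0 (0-1): L=8.2728, (cx,cy)=(0.3437,0.9391)
member 1 (0-2): L=6.0280, (cx,cy)=(1.0000,0.0000)
member 2 (1-2): L=8.3965, (cx,cy)=(0.3793,-0.9253)
member 3 (1-3): L=6.7571, (cx,cy)=(1.0000,0.0067)
member 4 (2-3): L=8.5917, (cx,cy)=(0.4157,0.9095)
solve A·x = −loads:
  F[0-1] = +1958.7929 N (tension)
  F[0-2] = +429.4623 N (tension)
  F[1-2] = -1977.8307 N (compression)
  F[1-3] = +1423.4173 N (tension)
  F[2-3] = -771.5615 N (compression)
  Rx@0 = -1102.6100 N
  Ry@0 = -1839.4950 N
  Ry@2 = +2531.7350 N

429.462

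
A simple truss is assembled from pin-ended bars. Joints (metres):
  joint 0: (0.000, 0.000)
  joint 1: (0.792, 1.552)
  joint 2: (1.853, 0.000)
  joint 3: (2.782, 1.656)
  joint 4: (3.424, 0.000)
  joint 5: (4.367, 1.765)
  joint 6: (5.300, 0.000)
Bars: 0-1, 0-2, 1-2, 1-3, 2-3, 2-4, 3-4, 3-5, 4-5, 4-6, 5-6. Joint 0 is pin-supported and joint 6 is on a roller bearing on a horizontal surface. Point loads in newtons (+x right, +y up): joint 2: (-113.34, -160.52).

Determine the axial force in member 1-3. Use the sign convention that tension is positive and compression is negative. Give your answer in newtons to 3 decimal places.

N=7 nodes, M=11 members, R=3 reactions → 2N=14, M+R=14
member 0 (0-1): L=1.7424, (cx,cy)=(0.4545,0.8907)
member 1 (0-2): L=1.8530, (cx,cy)=(1.0000,0.0000)
member 2 (1-2): L=1.8800, (cx,cy)=(0.5644,-0.8255)
member 3 (1-3): L=1.9927, (cx,cy)=(0.9986,0.0522)
member 4 (2-3): L=1.8988, (cx,cy)=(0.4893,0.8721)
member 5 (2-4): L=1.5710, (cx,cy)=(1.0000,0.0000)
member 6 (3-4): L=1.7761, (cx,cy)=(0.3615,-0.9324)
member 7 (3-5): L=1.5887, (cx,cy)=(0.9976,0.0686)
member 8 (4-5): L=2.0011, (cx,cy)=(0.4712,0.8820)
member 9 (4-6): L=1.8760, (cx,cy)=(1.0000,0.0000)
member 10 (5-6): L=1.9964, (cx,cy)=(0.4673,-0.8841)
solve A·x = −loads:
  F[0-1] = -117.2064 N (compression)
  F[0-2] = -60.0644 N (compression)
  F[1-2] = +118.8439 N (tension)
  F[1-3] = -120.5105 N (compression)
  F[2-3] = +71.5608 N (tension)
  F[2-4] = +85.3344 N (tension)
  F[3-4] = -64.7588 N (compression)
  F[3-5] = -62.0724 N (compression)
  F[4-5] = +68.4576 N (tension)
  F[4-6] = +29.6665 N (tension)
  F[5-6] = -63.4800 N (compression)
  Rx@0 = +113.3400 N
  Ry@0 = +104.3986 N
  Ry@6 = +56.1214 N

-120.511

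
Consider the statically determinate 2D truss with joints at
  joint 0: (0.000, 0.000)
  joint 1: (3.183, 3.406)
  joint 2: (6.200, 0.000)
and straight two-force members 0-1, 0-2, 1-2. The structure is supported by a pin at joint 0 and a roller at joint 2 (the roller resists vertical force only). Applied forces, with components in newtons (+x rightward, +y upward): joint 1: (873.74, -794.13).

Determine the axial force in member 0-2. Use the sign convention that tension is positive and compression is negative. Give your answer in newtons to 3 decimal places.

N=3 nodes, M=3 members, R=3 reactions → 2N=6, M+R=6
member 0 (0-1): L=4.6618, (cx,cy)=(0.6828,0.7306)
member 1 (0-2): L=6.2000, (cx,cy)=(1.0000,0.0000)
member 2 (1-2): L=4.5501, (cx,cy)=(0.6631,-0.7486)
solve A·x = −loads:
  F[0-1] = +128.0548 N (tension)
  F[0-2] = +786.3062 N (tension)
  F[1-2] = -1185.8625 N (compression)
  Rx@0 = -873.7400 N
  Ry@0 = -93.5594 N
  Ry@2 = +887.6894 N

786.306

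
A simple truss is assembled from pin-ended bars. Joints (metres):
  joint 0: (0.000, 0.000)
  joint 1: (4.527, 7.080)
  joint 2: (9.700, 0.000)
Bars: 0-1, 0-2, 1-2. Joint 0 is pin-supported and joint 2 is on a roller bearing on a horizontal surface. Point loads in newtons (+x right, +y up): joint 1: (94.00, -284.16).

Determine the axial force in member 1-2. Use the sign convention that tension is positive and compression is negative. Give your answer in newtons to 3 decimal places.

N=3 nodes, M=3 members, R=3 reactions → 2N=6, M+R=6
member 0 (0-1): L=8.4036, (cx,cy)=(0.5387,0.8425)
member 1 (0-2): L=9.7000, (cx,cy)=(1.0000,0.0000)
member 2 (1-2): L=8.7685, (cx,cy)=(0.5900,-0.8074)
solve A·x = −loads:
  F[0-1] = -98.4357 N (compression)
  F[0-2] = +147.0272 N (tension)
  F[1-2] = -249.2183 N (compression)
  Rx@0 = -94.0000 N
  Ry@0 = +82.9319 N
  Ry@2 = +201.2281 N

-249.218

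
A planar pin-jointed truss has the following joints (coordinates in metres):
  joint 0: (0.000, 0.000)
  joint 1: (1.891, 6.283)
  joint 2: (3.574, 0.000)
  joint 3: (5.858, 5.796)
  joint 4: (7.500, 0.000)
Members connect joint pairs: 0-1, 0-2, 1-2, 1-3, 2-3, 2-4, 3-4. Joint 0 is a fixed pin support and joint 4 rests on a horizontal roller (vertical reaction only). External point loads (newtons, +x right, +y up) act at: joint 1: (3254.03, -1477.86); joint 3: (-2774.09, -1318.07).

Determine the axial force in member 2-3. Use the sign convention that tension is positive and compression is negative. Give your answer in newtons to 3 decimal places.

N=5 nodes, M=7 members, R=3 reactions → 2N=10, M+R=10
member 0 (0-1): L=6.5614, (cx,cy)=(0.2882,0.9576)
member 1 (0-2): L=3.5740, (cx,cy)=(1.0000,0.0000)
member 2 (1-2): L=6.5045, (cx,cy)=(0.2587,-0.9659)
member 3 (1-3): L=3.9968, (cx,cy)=(0.9925,-0.1218)
member 4 (2-3): L=6.2298, (cx,cy)=(0.3666,0.9304)
member 5 (2-4): L=3.9260, (cx,cy)=(1.0000,0.0000)
member 6 (3-4): L=6.0241, (cx,cy)=(0.2726,-0.9621)
solve A·x = −loads:
  F[0-1] = -847.5819 N (compression)
  F[0-2] = +724.2137 N (tension)
  F[1-2] = -253.4618 N (compression)
  F[1-3] = -3458.4921 N (compression)
  F[2-3] = +263.1542 N (tension)
  F[2-4] = +562.1530 N (tension)
  F[3-4] = -2062.4029 N (compression)
  Rx@0 = -479.9400 N
  Ry@0 = +811.6190 N
  Ry@4 = +1984.3110 N

263.154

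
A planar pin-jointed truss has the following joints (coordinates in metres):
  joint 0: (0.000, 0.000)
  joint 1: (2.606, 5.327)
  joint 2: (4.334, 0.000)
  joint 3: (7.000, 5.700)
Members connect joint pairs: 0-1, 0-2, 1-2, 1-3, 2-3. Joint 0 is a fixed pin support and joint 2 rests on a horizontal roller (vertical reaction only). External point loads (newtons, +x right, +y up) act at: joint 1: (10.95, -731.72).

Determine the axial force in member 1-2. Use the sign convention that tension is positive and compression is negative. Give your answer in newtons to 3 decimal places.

-476.696

N=4 nodes, M=5 members, R=3 reactions → 2N=8, M+R=8
member 0 (0-1): L=5.9303, (cx,cy)=(0.4394,0.8983)
member 1 (0-2): L=4.3340, (cx,cy)=(1.0000,0.0000)
member 2 (1-2): L=5.6003, (cx,cy)=(0.3086,-0.9512)
member 3 (1-3): L=4.4098, (cx,cy)=(0.9964,0.0846)
member 4 (2-3): L=6.2927, (cx,cy)=(0.4237,0.9058)
solve A·x = −loads:
  F[0-1] = -309.7989 N (compression)
  F[0-2] = +147.0880 N (tension)
  F[1-2] = -476.6963 N (compression)
  F[1-3] = -0.0000 N (compression)
  F[2-3] = -0.0000 N (compression)
  Rx@0 = -10.9500 N
  Ry@0 = +278.2837 N
  Ry@2 = +453.4363 N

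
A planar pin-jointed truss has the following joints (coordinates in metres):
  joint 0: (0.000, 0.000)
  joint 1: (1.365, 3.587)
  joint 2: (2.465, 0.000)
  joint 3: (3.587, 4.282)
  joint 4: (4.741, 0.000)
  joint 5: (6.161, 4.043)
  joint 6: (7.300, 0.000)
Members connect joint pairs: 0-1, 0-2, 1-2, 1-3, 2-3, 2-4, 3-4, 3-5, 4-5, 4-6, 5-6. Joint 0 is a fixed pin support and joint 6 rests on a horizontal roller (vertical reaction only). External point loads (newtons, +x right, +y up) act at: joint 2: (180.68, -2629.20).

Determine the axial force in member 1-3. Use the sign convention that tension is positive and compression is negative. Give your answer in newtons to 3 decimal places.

-1144.123

N=7 nodes, M=11 members, R=3 reactions → 2N=14, M+R=14
member 0 (0-1): L=3.8379, (cx,cy)=(0.3557,0.9346)
member 1 (0-2): L=2.4650, (cx,cy)=(1.0000,0.0000)
member 2 (1-2): L=3.7519, (cx,cy)=(0.2932,-0.9561)
member 3 (1-3): L=2.3282, (cx,cy)=(0.9544,0.2985)
member 4 (2-3): L=4.4266, (cx,cy)=(0.2535,0.9673)
member 5 (2-4): L=2.2760, (cx,cy)=(1.0000,0.0000)
member 6 (3-4): L=4.4348, (cx,cy)=(0.2602,-0.9656)
member 7 (3-5): L=2.5851, (cx,cy)=(0.9957,-0.0925)
member 8 (4-5): L=4.2851, (cx,cy)=(0.3314,0.9435)
member 9 (4-6): L=2.5590, (cx,cy)=(1.0000,0.0000)
member 10 (5-6): L=4.2004, (cx,cy)=(0.2712,-0.9625)
solve A·x = −loads:
  F[0-1] = -1863.2203 N (compression)
  F[0-2] = +843.3518 N (tension)
  F[1-2] = +1464.1956 N (tension)
  F[1-3] = -1144.1225 N (compression)
  F[2-3] = +1270.8500 N (tension)
  F[2-4] = +769.8320 N (tension)
  F[3-4] = -867.1496 N (compression)
  F[3-5] = -546.5266 N (compression)
  F[4-5] = +887.4179 N (tension)
  F[4-6] = +250.1138 N (tension)
  F[5-6] = -922.3638 N (compression)
  Rx@0 = -180.6800 N
  Ry@0 = +1741.3948 N
  Ry@6 = +887.8052 N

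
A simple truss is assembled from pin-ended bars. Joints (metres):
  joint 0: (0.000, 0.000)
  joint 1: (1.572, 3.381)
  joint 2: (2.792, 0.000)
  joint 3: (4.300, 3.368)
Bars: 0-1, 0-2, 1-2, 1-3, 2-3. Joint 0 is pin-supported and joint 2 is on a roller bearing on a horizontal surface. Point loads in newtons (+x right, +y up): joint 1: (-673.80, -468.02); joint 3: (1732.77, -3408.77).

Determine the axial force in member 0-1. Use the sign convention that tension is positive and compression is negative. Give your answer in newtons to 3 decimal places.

N=4 nodes, M=5 members, R=3 reactions → 2N=8, M+R=8
member 0 (0-1): L=3.7286, (cx,cy)=(0.4216,0.9068)
member 1 (0-2): L=2.7920, (cx,cy)=(1.0000,0.0000)
member 2 (1-2): L=3.5944, (cx,cy)=(0.3394,-0.9406)
member 3 (1-3): L=2.7280, (cx,cy)=(1.0000,-0.0048)
member 4 (2-3): L=3.6902, (cx,cy)=(0.4087,0.9127)
solve A·x = −loads:
  F[0-1] = +3210.1796 N (tension)
  F[0-2] = -294.4664 N (compression)
  F[1-2] = -3608.6660 N (compression)
  F[1-3] = +3252.1225 N (tension)
  F[2-3] = -3717.8782 N (compression)
  Rx@0 = -1058.9700 N
  Ry@0 = -2910.9213 N
  Ry@2 = +6787.7113 N

3210.180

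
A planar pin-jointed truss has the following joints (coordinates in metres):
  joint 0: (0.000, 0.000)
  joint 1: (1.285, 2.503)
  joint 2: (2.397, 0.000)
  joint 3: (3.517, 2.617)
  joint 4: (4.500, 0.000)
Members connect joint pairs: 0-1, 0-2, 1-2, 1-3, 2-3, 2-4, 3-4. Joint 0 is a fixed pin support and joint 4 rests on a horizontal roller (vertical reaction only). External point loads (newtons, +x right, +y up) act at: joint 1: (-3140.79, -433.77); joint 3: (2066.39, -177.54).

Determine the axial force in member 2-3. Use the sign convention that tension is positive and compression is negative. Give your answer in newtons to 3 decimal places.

N=5 nodes, M=7 members, R=3 reactions → 2N=10, M+R=10
member 0 (0-1): L=2.8136, (cx,cy)=(0.4567,0.8896)
member 1 (0-2): L=2.3970, (cx,cy)=(1.0000,0.0000)
member 2 (1-2): L=2.7389, (cx,cy)=(0.4060,-0.9139)
member 3 (1-3): L=2.2349, (cx,cy)=(0.9987,0.0510)
member 4 (2-3): L=2.8466, (cx,cy)=(0.3935,0.9193)
member 5 (2-4): L=2.1030, (cx,cy)=(1.0000,0.0000)
member 6 (3-4): L=2.7955, (cx,cy)=(0.3516,-0.9361)
solve A·x = −loads:
  F[0-1] = -1004.8672 N (compression)
  F[0-2] = -615.4636 N (compression)
  F[1-2] = +638.9309 N (tension)
  F[1-3] = +2425.6034 N (tension)
  F[2-3] = -635.1272 N (compression)
  F[2-4] = -106.1632 N (compression)
  F[3-4] = +301.9147 N (tension)
  Rx@0 = +1074.4000 N
  Ry@0 = +893.9438 N
  Ry@4 = -282.6338 N

-635.127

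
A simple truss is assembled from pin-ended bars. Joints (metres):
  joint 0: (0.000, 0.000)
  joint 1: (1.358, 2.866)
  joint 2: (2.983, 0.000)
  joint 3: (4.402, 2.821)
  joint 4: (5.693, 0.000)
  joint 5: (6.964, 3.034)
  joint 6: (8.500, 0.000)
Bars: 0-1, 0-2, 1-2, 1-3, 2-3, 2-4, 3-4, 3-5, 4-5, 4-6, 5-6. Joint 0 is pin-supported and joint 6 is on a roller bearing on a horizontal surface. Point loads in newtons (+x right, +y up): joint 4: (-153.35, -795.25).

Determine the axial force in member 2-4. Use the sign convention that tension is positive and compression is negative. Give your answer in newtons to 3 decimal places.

256.452

N=7 nodes, M=11 members, R=3 reactions → 2N=14, M+R=14
member 0 (0-1): L=3.1715, (cx,cy)=(0.4282,0.9037)
member 1 (0-2): L=2.9830, (cx,cy)=(1.0000,0.0000)
member 2 (1-2): L=3.2946, (cx,cy)=(0.4932,-0.8699)
member 3 (1-3): L=3.0443, (cx,cy)=(0.9999,-0.0148)
member 4 (2-3): L=3.1578, (cx,cy)=(0.4494,0.8933)
member 5 (2-4): L=2.7100, (cx,cy)=(1.0000,0.0000)
member 6 (3-4): L=3.1024, (cx,cy)=(0.4161,-0.9093)
member 7 (3-5): L=2.5708, (cx,cy)=(0.9966,0.0829)
member 8 (4-5): L=3.2895, (cx,cy)=(0.3864,0.9223)
member 9 (4-6): L=2.8070, (cx,cy)=(1.0000,0.0000)
member 10 (5-6): L=3.4007, (cx,cy)=(0.4517,-0.8922)
solve A·x = −loads:
  F[0-1] = -290.6092 N (compression)
  F[0-2] = -28.9127 N (compression)
  F[1-2] = +306.5805 N (tension)
  F[1-3] = -275.6813 N (compression)
  F[2-3] = -298.5339 N (compression)
  F[2-4] = +256.4520 N (tension)
  F[3-4] = +242.1330 N (tension)
  F[3-5] = -512.3230 N (compression)
  F[4-5] = +623.5000 N (tension)
  F[4-6] = +269.6507 N (tension)
  F[5-6] = -596.9980 N (compression)
  Rx@0 = +153.3500 N
  Ry@0 = +262.6196 N
  Ry@6 = +532.6304 N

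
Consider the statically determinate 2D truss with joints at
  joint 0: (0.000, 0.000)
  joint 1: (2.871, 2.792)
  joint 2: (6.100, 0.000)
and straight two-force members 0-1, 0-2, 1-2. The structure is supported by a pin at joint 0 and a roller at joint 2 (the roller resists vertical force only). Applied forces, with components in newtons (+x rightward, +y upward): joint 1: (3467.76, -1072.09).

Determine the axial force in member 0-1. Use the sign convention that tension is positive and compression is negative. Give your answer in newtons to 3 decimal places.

1462.626

N=3 nodes, M=3 members, R=3 reactions → 2N=6, M+R=6
member 0 (0-1): L=4.0047, (cx,cy)=(0.7169,0.6972)
member 1 (0-2): L=6.1000, (cx,cy)=(1.0000,0.0000)
member 2 (1-2): L=4.2687, (cx,cy)=(0.7564,-0.6541)
solve A·x = −loads:
  F[0-1] = +1462.6265 N (tension)
  F[0-2] = +2419.2012 N (tension)
  F[1-2] = -3198.1472 N (compression)
  Rx@0 = -3467.7600 N
  Ry@0 = -1019.7061 N
  Ry@2 = +2091.7961 N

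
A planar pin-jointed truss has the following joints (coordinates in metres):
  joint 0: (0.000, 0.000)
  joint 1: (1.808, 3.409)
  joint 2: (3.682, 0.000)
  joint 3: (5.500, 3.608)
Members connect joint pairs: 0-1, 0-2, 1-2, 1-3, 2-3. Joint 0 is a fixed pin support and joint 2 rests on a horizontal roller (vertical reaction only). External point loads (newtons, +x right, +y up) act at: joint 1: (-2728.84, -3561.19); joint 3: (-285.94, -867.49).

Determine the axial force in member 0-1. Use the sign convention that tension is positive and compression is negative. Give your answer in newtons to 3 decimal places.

-4743.827

N=4 nodes, M=5 members, R=3 reactions → 2N=8, M+R=8
member 0 (0-1): L=3.8588, (cx,cy)=(0.4685,0.8834)
member 1 (0-2): L=3.6820, (cx,cy)=(1.0000,0.0000)
member 2 (1-2): L=3.8901, (cx,cy)=(0.4817,-0.8763)
member 3 (1-3): L=3.6974, (cx,cy)=(0.9986,0.0538)
member 4 (2-3): L=4.0401, (cx,cy)=(0.4500,0.8930)
solve A·x = −loads:
  F[0-1] = -4743.8267 N (compression)
  F[0-2] = -792.0957 N (compression)
  F[1-2] = +728.1327 N (tension)
  F[1-3] = +155.6170 N (tension)
  F[2-3] = -980.7722 N (compression)
  Rx@0 = +3014.7800 N
  Ry@0 = +4190.8909 N
  Ry@2 = +237.7891 N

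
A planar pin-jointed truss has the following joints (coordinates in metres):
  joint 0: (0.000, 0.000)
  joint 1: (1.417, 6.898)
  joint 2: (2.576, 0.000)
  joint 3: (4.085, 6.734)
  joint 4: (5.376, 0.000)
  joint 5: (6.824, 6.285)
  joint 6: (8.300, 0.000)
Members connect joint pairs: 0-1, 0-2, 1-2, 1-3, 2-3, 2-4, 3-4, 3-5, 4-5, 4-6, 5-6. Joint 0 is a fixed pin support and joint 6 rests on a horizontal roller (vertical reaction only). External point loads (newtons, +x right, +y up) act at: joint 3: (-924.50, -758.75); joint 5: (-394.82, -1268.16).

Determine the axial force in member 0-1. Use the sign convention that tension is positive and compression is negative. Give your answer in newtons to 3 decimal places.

N=7 nodes, M=11 members, R=3 reactions → 2N=14, M+R=14
member 0 (0-1): L=7.0420, (cx,cy)=(0.2012,0.9795)
member 1 (0-2): L=2.5760, (cx,cy)=(1.0000,0.0000)
member 2 (1-2): L=6.9947, (cx,cy)=(0.1657,-0.9862)
member 3 (1-3): L=2.6730, (cx,cy)=(0.9981,-0.0614)
member 4 (2-3): L=6.9010, (cx,cy)=(0.2187,0.9758)
member 5 (2-4): L=2.8000, (cx,cy)=(1.0000,0.0000)
member 6 (3-4): L=6.8566, (cx,cy)=(0.1883,-0.9821)
member 7 (3-5): L=2.7756, (cx,cy)=(0.9868,-0.1618)
member 8 (4-5): L=6.4496, (cx,cy)=(0.2245,0.9745)
member 9 (4-6): L=2.9240, (cx,cy)=(1.0000,0.0000)
member 10 (5-6): L=6.4560, (cx,cy)=(0.2286,-0.9735)
solve A·x = −loads:
  F[0-1] = -1694.5349 N (compression)
  F[0-2] = -978.3454 N (compression)
  F[1-2] = +1722.1816 N (tension)
  F[1-3] = -627.5173 N (compression)
  F[2-3] = -1740.4949 N (compression)
  F[2-4] = -312.4015 N (compression)
  F[3-4] = +961.5100 N (tension)
  F[3-5] = -266.9726 N (compression)
  F[4-5] = -969.0507 N (compression)
  F[4-6] = +86.1963 N (tension)
  F[5-6] = -377.0206 N (compression)
  Rx@0 = +1319.3200 N
  Ry@0 = +1659.8750 N
  Ry@6 = +367.0350 N

-1694.535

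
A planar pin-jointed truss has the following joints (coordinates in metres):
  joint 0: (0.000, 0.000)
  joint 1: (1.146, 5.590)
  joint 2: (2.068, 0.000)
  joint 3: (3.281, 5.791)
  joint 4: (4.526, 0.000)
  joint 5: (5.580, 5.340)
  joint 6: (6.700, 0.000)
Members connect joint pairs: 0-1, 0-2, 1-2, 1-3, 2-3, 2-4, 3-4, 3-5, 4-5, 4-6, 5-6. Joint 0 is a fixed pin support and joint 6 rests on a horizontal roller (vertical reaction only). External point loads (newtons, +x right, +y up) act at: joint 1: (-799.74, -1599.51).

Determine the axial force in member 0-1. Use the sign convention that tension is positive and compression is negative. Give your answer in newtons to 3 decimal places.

-2034.622

N=7 nodes, M=11 members, R=3 reactions → 2N=14, M+R=14
member 0 (0-1): L=5.7063, (cx,cy)=(0.2008,0.9796)
member 1 (0-2): L=2.0680, (cx,cy)=(1.0000,0.0000)
member 2 (1-2): L=5.6655, (cx,cy)=(0.1627,-0.9867)
member 3 (1-3): L=2.1444, (cx,cy)=(0.9956,0.0937)
member 4 (2-3): L=5.9167, (cx,cy)=(0.2050,0.9788)
member 5 (2-4): L=2.4580, (cx,cy)=(1.0000,0.0000)
member 6 (3-4): L=5.9233, (cx,cy)=(0.2102,-0.9777)
member 7 (3-5): L=2.3428, (cx,cy)=(0.9813,-0.1925)
member 8 (4-5): L=5.4430, (cx,cy)=(0.1936,0.9811)
member 9 (4-6): L=2.1740, (cx,cy)=(1.0000,0.0000)
member 10 (5-6): L=5.4562, (cx,cy)=(0.2053,-0.9787)
solve A·x = −loads:
  F[0-1] = -2034.6219 N (compression)
  F[0-2] = -391.1227 N (compression)
  F[1-2] = +429.6252 N (tension)
  F[1-3] = +322.6265 N (tension)
  F[2-3] = -433.0973 N (compression)
  F[2-4] = -232.4152 N (compression)
  F[3-4] = +371.6936 N (tension)
  F[3-5] = +157.2311 N (tension)
  F[4-5] = -370.4013 N (compression)
  F[4-6] = -82.5650 N (compression)
  F[5-6] = +402.2232 N (tension)
  Rx@0 = +799.7400 N
  Ry@0 = +1993.1679 N
  Ry@6 = -393.6579 N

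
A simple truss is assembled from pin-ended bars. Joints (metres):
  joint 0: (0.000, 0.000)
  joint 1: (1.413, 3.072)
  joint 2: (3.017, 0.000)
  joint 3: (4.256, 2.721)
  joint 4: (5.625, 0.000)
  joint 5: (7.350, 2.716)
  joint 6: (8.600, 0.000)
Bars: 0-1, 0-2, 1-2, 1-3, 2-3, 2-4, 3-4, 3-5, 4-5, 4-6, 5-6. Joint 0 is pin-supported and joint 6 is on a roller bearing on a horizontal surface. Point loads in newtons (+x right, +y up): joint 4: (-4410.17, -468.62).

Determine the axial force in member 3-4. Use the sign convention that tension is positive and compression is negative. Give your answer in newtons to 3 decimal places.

182.078

N=7 nodes, M=11 members, R=3 reactions → 2N=14, M+R=14
member 0 (0-1): L=3.3814, (cx,cy)=(0.4179,0.9085)
member 1 (0-2): L=3.0170, (cx,cy)=(1.0000,0.0000)
member 2 (1-2): L=3.4655, (cx,cy)=(0.4628,-0.8864)
member 3 (1-3): L=2.8646, (cx,cy)=(0.9925,-0.1225)
member 4 (2-3): L=2.9898, (cx,cy)=(0.4144,0.9101)
member 5 (2-4): L=2.6080, (cx,cy)=(1.0000,0.0000)
member 6 (3-4): L=3.0460, (cx,cy)=(0.4494,-0.8933)
member 7 (3-5): L=3.0940, (cx,cy)=(1.0000,-0.0016)
member 8 (4-5): L=3.2175, (cx,cy)=(0.5361,0.8441)
member 9 (4-6): L=2.9750, (cx,cy)=(1.0000,0.0000)
member 10 (5-6): L=2.9898, (cx,cy)=(0.4181,-0.9084)
solve A·x = −loads:
  F[0-1] = -178.4360 N (compression)
  F[0-2] = -4335.6058 N (compression)
  F[1-2] = +206.5791 N (tension)
  F[1-3] = -171.4698 N (compression)
  F[2-3] = -201.2107 N (compression)
  F[2-4] = -4156.6090 N (compression)
  F[3-4] = +182.0781 N (tension)
  F[3-5] = -335.3954 N (compression)
  F[4-5] = +362.4637 N (tension)
  F[4-6] = +141.0669 N (tension)
  F[5-6] = -337.4142 N (compression)
  Rx@0 = +4410.1700 N
  Ry@0 = +162.1098 N
  Ry@6 = +306.5102 N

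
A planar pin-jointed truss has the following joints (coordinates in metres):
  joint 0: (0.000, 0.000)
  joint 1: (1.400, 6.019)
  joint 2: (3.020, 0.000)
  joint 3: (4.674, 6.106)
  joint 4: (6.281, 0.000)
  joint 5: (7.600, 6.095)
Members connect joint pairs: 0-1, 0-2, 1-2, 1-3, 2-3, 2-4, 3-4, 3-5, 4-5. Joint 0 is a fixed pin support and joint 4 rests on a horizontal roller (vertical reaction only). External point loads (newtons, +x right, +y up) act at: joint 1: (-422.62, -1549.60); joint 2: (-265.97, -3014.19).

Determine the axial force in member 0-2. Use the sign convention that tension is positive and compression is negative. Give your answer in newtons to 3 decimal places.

N=6 nodes, M=9 members, R=3 reactions → 2N=12, M+R=12
member 0 (0-1): L=6.1797, (cx,cy)=(0.2265,0.9740)
member 1 (0-2): L=3.0200, (cx,cy)=(1.0000,0.0000)
member 2 (1-2): L=6.2332, (cx,cy)=(0.2599,-0.9656)
member 3 (1-3): L=3.2752, (cx,cy)=(0.9996,0.0266)
member 4 (2-3): L=6.3261, (cx,cy)=(0.2615,0.9652)
member 5 (2-4): L=3.2610, (cx,cy)=(1.0000,0.0000)
member 6 (3-4): L=6.3139, (cx,cy)=(0.2545,-0.9671)
member 7 (3-5): L=2.9260, (cx,cy)=(1.0000,-0.0038)
member 8 (4-5): L=6.2361, (cx,cy)=(0.2115,0.9774)
solve A·x = −loads:
  F[0-1] = -3258.8467 N (compression)
  F[0-2] = +49.6991 N (tension)
  F[1-2] = +1661.7557 N (tension)
  F[1-3] = -747.8211 N (compression)
  F[2-3] = +1460.3373 N (tension)
  F[2-4] = +365.7397 N (tension)
  F[3-4] = -1436.9969 N (compression)
  F[3-5] = -0.0000 N (compression)
  F[4-5] = +0.0000 N (tension)
  Rx@0 = +688.5900 N
  Ry@0 = +3174.1157 N
  Ry@4 = +1389.6743 N

49.699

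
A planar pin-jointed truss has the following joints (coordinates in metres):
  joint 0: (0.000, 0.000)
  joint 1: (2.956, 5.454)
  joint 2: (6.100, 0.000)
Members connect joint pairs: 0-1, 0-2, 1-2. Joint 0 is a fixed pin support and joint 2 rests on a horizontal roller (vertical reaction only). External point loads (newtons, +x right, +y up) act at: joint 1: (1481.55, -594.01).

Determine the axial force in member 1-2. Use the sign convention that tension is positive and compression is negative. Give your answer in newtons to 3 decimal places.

N=3 nodes, M=3 members, R=3 reactions → 2N=6, M+R=6
member 0 (0-1): L=6.2036, (cx,cy)=(0.4765,0.8792)
member 1 (0-2): L=6.1000, (cx,cy)=(1.0000,0.0000)
member 2 (1-2): L=6.2953, (cx,cy)=(0.4994,-0.8664)
solve A·x = −loads:
  F[0-1] = +1158.4659 N (tension)
  F[0-2] = +929.5396 N (tension)
  F[1-2] = -1861.2386 N (compression)
  Rx@0 = -1481.5500 N
  Ry@0 = -1018.4928 N
  Ry@2 = +1612.5028 N

-1861.239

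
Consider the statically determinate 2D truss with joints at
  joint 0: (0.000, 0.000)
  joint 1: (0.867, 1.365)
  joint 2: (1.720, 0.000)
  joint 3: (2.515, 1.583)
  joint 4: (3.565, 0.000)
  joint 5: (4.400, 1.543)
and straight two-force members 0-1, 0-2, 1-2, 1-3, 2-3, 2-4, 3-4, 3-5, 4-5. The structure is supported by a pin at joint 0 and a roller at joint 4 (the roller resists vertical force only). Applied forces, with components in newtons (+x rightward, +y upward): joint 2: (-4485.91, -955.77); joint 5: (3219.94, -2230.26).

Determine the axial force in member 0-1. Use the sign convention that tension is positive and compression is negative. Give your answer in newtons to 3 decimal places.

N=6 nodes, M=9 members, R=3 reactions → 2N=12, M+R=12
member 0 (0-1): L=1.6171, (cx,cy)=(0.5362,0.8441)
member 1 (0-2): L=1.7200, (cx,cy)=(1.0000,0.0000)
member 2 (1-2): L=1.6096, (cx,cy)=(0.5299,-0.8480)
member 3 (1-3): L=1.6624, (cx,cy)=(0.9914,0.1311)
member 4 (2-3): L=1.7714, (cx,cy)=(0.4488,0.8936)
member 5 (2-4): L=1.8450, (cx,cy)=(1.0000,0.0000)
member 6 (3-4): L=1.8996, (cx,cy)=(0.5528,-0.8333)
member 7 (3-5): L=1.8854, (cx,cy)=(0.9998,-0.0212)
member 8 (4-5): L=1.7544, (cx,cy)=(0.4759,0.8795)
solve A·x = −loads:
  F[0-1] = +1683.8674 N (tension)
  F[0-2] = -2168.7840 N (compression)
  F[1-2] = -1418.0484 N (compression)
  F[1-3] = +1668.7100 N (tension)
  F[2-3] = +2415.2154 N (tension)
  F[2-4] = +481.7079 N (tension)
  F[3-4] = -2963.9955 N (compression)
  F[3-5] = +4377.5804 N (tension)
  F[4-5] = -2430.2836 N (compression)
  Rx@0 = +1265.9700 N
  Ry@0 = -1421.3854 N
  Ry@4 = +4607.4154 N

1683.867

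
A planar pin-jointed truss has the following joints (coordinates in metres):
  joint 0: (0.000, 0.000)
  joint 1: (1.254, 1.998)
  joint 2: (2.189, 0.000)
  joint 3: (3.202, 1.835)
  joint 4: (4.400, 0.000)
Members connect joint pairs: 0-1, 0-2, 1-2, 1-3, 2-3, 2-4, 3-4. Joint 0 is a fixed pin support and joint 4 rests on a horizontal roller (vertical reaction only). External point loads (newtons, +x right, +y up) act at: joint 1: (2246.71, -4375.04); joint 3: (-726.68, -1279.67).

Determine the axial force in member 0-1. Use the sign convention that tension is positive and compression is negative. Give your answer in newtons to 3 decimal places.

-3257.889

N=5 nodes, M=7 members, R=3 reactions → 2N=10, M+R=10
member 0 (0-1): L=2.3589, (cx,cy)=(0.5316,0.8470)
member 1 (0-2): L=2.1890, (cx,cy)=(1.0000,0.0000)
member 2 (1-2): L=2.2060, (cx,cy)=(0.4239,-0.9057)
member 3 (1-3): L=1.9548, (cx,cy)=(0.9965,-0.0834)
member 4 (2-3): L=2.0960, (cx,cy)=(0.4833,0.8755)
member 5 (2-4): L=2.2110, (cx,cy)=(1.0000,0.0000)
member 6 (3-4): L=2.1914, (cx,cy)=(0.5467,-0.8373)
solve A·x = −loads:
  F[0-1] = -3257.8892 N (compression)
  F[0-2] = +3251.9188 N (tension)
  F[1-2] = -1473.9280 N (compression)
  F[1-3] = -3365.5906 N (compression)
  F[2-3] = +1524.8934 N (tension)
  F[2-4] = +1890.2215 N (tension)
  F[3-4] = -3457.6924 N (compression)
  Rx@0 = -1520.0300 N
  Ry@0 = +2759.4208 N
  Ry@4 = +2895.2892 N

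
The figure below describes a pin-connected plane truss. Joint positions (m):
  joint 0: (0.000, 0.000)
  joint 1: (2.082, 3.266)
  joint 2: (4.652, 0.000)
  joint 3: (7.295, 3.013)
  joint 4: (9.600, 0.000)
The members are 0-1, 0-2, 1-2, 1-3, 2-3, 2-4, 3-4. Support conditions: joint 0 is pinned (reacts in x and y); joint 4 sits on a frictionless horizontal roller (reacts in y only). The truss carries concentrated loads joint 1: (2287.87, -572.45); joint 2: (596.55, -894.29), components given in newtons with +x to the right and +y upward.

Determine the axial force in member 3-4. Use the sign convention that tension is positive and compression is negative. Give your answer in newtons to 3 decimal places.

N=5 nodes, M=7 members, R=3 reactions → 2N=10, M+R=10
member 0 (0-1): L=3.8732, (cx,cy)=(0.5375,0.8432)
member 1 (0-2): L=4.6520, (cx,cy)=(1.0000,0.0000)
member 2 (1-2): L=4.1559, (cx,cy)=(0.6184,-0.7859)
member 3 (1-3): L=5.2191, (cx,cy)=(0.9988,-0.0485)
member 4 (2-3): L=4.0079, (cx,cy)=(0.6594,0.7518)
member 5 (2-4): L=4.9480, (cx,cy)=(1.0000,0.0000)
member 6 (3-4): L=3.7936, (cx,cy)=(0.6076,-0.7942)
solve A·x = −loads:
  F[0-1] = -155.2109 N (compression)
  F[0-2] = +2967.8526 N (tension)
  F[1-2] = -431.9417 N (compression)
  F[1-3] = -2106.6686 N (compression)
  F[2-3] = +1641.1406 N (tension)
  F[2-4] = +1021.9577 N (tension)
  F[3-4] = -1681.9397 N (compression)
  Rx@0 = -2884.4200 N
  Ry@0 = +130.8794 N
  Ry@4 = +1335.8606 N

-1681.940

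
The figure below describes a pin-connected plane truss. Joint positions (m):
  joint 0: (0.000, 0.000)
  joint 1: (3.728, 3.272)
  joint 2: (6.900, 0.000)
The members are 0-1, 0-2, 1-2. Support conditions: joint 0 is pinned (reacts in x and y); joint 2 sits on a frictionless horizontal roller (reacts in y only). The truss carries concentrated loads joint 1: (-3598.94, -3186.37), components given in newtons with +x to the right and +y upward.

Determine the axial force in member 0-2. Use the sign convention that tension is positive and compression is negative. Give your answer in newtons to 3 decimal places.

N=3 nodes, M=3 members, R=3 reactions → 2N=6, M+R=6
member 0 (0-1): L=4.9602, (cx,cy)=(0.7516,0.6596)
member 1 (0-2): L=6.9000, (cx,cy)=(1.0000,0.0000)
member 2 (1-2): L=4.5571, (cx,cy)=(0.6960,-0.7180)
solve A·x = −loads:
  F[0-1] = -4807.7847 N (compression)
  F[0-2] = +14.4791 N (tension)
  F[1-2] = -20.8019 N (compression)
  Rx@0 = +3598.9400 N
  Ry@0 = +3171.4344 N
  Ry@2 = +14.9356 N

14.479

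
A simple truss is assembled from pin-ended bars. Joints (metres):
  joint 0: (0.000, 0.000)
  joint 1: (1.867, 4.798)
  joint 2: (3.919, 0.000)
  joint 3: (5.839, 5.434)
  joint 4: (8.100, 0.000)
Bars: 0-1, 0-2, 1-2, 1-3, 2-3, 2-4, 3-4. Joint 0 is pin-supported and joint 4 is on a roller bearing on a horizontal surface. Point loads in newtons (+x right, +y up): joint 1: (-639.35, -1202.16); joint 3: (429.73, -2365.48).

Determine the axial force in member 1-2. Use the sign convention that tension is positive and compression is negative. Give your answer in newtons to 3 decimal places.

480.033

N=5 nodes, M=7 members, R=3 reactions → 2N=10, M+R=10
member 0 (0-1): L=5.1484, (cx,cy)=(0.3626,0.9319)
member 1 (0-2): L=3.9190, (cx,cy)=(1.0000,0.0000)
member 2 (1-2): L=5.2184, (cx,cy)=(0.3932,-0.9194)
member 3 (1-3): L=4.0226, (cx,cy)=(0.9874,0.1581)
member 4 (2-3): L=5.7632, (cx,cy)=(0.3331,0.9429)
member 5 (2-4): L=4.1810, (cx,cy)=(1.0000,0.0000)
member 6 (3-4): L=5.8856, (cx,cy)=(0.3842,-0.9233)
solve A·x = −loads:
  F[0-1] = -1798.1847 N (compression)
  F[0-2] = +442.4624 N (tension)
  F[1-2] = +480.0325 N (tension)
  F[1-3] = -204.0600 N (compression)
  F[2-3] = -468.1025 N (compression)
  F[2-4] = +787.1703 N (tension)
  F[3-4] = -2049.0853 N (compression)
  Rx@0 = +209.6200 N
  Ry@0 = +1675.7854 N
  Ry@4 = +1891.8546 N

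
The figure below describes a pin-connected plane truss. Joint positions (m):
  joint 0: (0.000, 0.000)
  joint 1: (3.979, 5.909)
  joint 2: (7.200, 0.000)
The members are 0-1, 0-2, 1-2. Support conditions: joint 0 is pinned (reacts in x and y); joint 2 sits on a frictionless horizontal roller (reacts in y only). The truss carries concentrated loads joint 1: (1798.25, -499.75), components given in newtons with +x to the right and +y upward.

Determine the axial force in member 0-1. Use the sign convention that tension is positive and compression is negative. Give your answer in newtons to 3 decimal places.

N=3 nodes, M=3 members, R=3 reactions → 2N=6, M+R=6
member 0 (0-1): L=7.1238, (cx,cy)=(0.5585,0.8295)
member 1 (0-2): L=7.2000, (cx,cy)=(1.0000,0.0000)
member 2 (1-2): L=6.7299, (cx,cy)=(0.4786,-0.8780)
solve A·x = −loads:
  F[0-1] = +1509.6904 N (tension)
  F[0-2] = +955.0137 N (tension)
  F[1-2] = -1995.3791 N (compression)
  Rx@0 = -1798.2500 N
  Ry@0 = -1252.2451 N
  Ry@2 = +1751.9951 N

1509.690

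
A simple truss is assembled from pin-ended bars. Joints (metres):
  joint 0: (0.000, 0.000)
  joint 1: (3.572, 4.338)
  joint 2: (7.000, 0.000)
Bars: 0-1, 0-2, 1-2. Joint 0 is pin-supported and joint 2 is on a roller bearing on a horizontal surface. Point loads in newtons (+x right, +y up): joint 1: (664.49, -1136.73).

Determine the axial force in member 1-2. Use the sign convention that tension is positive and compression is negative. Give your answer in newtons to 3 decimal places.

N=3 nodes, M=3 members, R=3 reactions → 2N=6, M+R=6
member 0 (0-1): L=5.6194, (cx,cy)=(0.6357,0.7720)
member 1 (0-2): L=7.0000, (cx,cy)=(1.0000,0.0000)
member 2 (1-2): L=5.5290, (cx,cy)=(0.6200,-0.7846)
solve A·x = −loads:
  F[0-1] = -187.6740 N (compression)
  F[0-2] = +783.7864 N (tension)
  F[1-2] = -1264.1557 N (compression)
  Rx@0 = -664.4900 N
  Ry@0 = +144.8790 N
  Ry@2 = +991.8510 N

-1264.156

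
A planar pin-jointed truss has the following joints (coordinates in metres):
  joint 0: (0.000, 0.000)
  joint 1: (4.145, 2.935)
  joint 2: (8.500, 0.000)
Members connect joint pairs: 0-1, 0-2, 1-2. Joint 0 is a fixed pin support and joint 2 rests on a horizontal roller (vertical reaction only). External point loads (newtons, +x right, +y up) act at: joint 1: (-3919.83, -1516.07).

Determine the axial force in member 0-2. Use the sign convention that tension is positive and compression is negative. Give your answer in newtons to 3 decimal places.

N=3 nodes, M=3 members, R=3 reactions → 2N=6, M+R=6
member 0 (0-1): L=5.0789, (cx,cy)=(0.8161,0.5779)
member 1 (0-2): L=8.5000, (cx,cy)=(1.0000,0.0000)
member 2 (1-2): L=5.2517, (cx,cy)=(0.8293,-0.5589)
solve A·x = −loads:
  F[0-1] = -3686.3265 N (compression)
  F[0-2] = -911.3408 N (compression)
  F[1-2] = +1098.9849 N (tension)
  Rx@0 = +3919.8300 N
  Ry@0 = +2130.2572 N
  Ry@2 = -614.1872 N

-911.341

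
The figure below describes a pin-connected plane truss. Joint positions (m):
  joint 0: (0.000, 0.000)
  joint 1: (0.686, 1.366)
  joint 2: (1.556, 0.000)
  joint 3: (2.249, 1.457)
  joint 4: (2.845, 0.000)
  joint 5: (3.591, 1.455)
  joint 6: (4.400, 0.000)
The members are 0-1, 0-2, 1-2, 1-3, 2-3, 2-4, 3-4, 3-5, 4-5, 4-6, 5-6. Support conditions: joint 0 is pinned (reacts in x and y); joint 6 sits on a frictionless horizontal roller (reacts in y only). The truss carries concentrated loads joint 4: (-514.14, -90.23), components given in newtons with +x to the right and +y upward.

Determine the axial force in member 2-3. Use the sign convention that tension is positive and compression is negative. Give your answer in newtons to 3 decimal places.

N=7 nodes, M=11 members, R=3 reactions → 2N=14, M+R=14
member 0 (0-1): L=1.5286, (cx,cy)=(0.4488,0.8936)
member 1 (0-2): L=1.5560, (cx,cy)=(1.0000,0.0000)
member 2 (1-2): L=1.6195, (cx,cy)=(0.5372,-0.8435)
member 3 (1-3): L=1.5656, (cx,cy)=(0.9983,0.0581)
member 4 (2-3): L=1.6134, (cx,cy)=(0.4295,0.9031)
member 5 (2-4): L=1.2890, (cx,cy)=(1.0000,0.0000)
member 6 (3-4): L=1.5742, (cx,cy)=(0.3786,-0.9256)
member 7 (3-5): L=1.3420, (cx,cy)=(1.0000,-0.0015)
member 8 (4-5): L=1.6351, (cx,cy)=(0.4562,0.8899)
member 9 (4-6): L=1.5550, (cx,cy)=(1.0000,0.0000)
member 10 (5-6): L=1.6648, (cx,cy)=(0.4859,-0.8740)
solve A·x = −loads:
  F[0-1] = -35.6834 N (compression)
  F[0-2] = -498.1259 N (compression)
  F[1-2] = +35.3887 N (tension)
  F[1-3] = -35.0841 N (compression)
  F[2-3] = -33.0533 N (compression)
  F[2-4] = -464.9181 N (compression)
  F[3-4] = +34.5532 N (tension)
  F[3-5] = -62.3041 N (compression)
  F[4-5] = +65.4590 N (tension)
  F[4-6] = +32.4389 N (tension)
  F[5-6] = -66.7537 N (compression)
  Rx@0 = +514.1400 N
  Ry@0 = +31.8881 N
  Ry@6 = +58.3419 N

-33.053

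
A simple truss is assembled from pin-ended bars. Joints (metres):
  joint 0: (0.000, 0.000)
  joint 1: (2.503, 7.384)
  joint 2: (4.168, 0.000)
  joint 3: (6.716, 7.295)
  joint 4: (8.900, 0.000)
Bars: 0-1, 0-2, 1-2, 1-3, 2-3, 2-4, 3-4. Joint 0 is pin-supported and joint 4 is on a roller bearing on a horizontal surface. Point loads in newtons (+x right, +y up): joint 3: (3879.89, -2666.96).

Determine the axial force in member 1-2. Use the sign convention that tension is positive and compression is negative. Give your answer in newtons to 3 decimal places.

-2620.184

N=5 nodes, M=7 members, R=3 reactions → 2N=10, M+R=10
member 0 (0-1): L=7.7967, (cx,cy)=(0.3210,0.9471)
member 1 (0-2): L=4.1680, (cx,cy)=(1.0000,0.0000)
member 2 (1-2): L=7.5694, (cx,cy)=(0.2200,-0.9755)
member 3 (1-3): L=4.2139, (cx,cy)=(0.9998,-0.0211)
member 4 (2-3): L=7.7272, (cx,cy)=(0.3297,0.9441)
member 5 (2-4): L=4.7320, (cx,cy)=(1.0000,0.0000)
member 6 (3-4): L=7.6149, (cx,cy)=(0.2868,-0.9580)
solve A·x = −loads:
  F[0-1] = +2666.9134 N (tension)
  F[0-2] = +3023.7216 N (tension)
  F[1-2] = -2620.1841 N (compression)
  F[1-3] = +1432.8364 N (tension)
  F[2-3] = +2707.4369 N (tension)
  F[2-4] = +1554.6092 N (tension)
  F[3-4] = -5420.4267 N (compression)
  Rx@0 = -3879.8900 N
  Ry@0 = -2525.7480 N
  Ry@4 = +5192.7080 N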